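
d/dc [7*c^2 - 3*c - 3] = 14*c - 3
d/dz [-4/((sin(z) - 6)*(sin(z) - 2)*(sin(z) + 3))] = 4*(3*sin(z)^2 - 10*sin(z) - 12)*cos(z)/((sin(z) - 6)^2*(sin(z) - 2)^2*(sin(z) + 3)^2)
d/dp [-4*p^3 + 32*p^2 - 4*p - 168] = -12*p^2 + 64*p - 4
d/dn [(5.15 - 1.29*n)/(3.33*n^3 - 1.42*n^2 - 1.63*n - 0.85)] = (8.5914*n^3 - 53.2803*n^2 + 14.626*n + 9.491)/(11.0889*n^6 - 9.4572*n^5 - 8.8394*n^4 - 1.0318*n^3 + 5.0709*n^2 + 2.771*n + 0.7225)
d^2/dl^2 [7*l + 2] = 0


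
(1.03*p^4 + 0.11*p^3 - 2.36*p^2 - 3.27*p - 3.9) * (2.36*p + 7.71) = 2.4308*p^5 + 8.2009*p^4 - 4.7215*p^3 - 25.9128*p^2 - 34.4157*p - 30.069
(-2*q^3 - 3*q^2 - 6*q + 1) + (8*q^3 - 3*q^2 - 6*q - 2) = 6*q^3 - 6*q^2 - 12*q - 1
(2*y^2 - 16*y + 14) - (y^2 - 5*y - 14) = y^2 - 11*y + 28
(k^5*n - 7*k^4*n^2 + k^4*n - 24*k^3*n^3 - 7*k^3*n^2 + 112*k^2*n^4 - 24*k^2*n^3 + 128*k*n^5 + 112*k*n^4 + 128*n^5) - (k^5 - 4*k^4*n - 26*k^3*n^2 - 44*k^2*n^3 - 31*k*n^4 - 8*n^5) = k^5*n - k^5 - 7*k^4*n^2 + 5*k^4*n - 24*k^3*n^3 + 19*k^3*n^2 + 112*k^2*n^4 + 20*k^2*n^3 + 128*k*n^5 + 143*k*n^4 + 136*n^5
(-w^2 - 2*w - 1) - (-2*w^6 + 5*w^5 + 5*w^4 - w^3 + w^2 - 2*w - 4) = 2*w^6 - 5*w^5 - 5*w^4 + w^3 - 2*w^2 + 3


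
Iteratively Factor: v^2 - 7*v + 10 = (v - 2)*(v - 5)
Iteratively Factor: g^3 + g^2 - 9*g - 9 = (g + 3)*(g^2 - 2*g - 3) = (g - 3)*(g + 3)*(g + 1)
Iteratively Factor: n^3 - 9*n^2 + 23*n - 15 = (n - 1)*(n^2 - 8*n + 15) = (n - 5)*(n - 1)*(n - 3)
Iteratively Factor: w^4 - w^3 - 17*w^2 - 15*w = (w + 1)*(w^3 - 2*w^2 - 15*w) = (w + 1)*(w + 3)*(w^2 - 5*w) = (w - 5)*(w + 1)*(w + 3)*(w)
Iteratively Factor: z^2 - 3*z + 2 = (z - 2)*(z - 1)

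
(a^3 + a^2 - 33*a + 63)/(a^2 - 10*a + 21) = (a^2 + 4*a - 21)/(a - 7)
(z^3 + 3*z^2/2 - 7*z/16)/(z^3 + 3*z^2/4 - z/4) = (z + 7/4)/(z + 1)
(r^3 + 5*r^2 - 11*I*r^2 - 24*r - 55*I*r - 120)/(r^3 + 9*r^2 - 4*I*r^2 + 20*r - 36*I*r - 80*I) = (r^2 - 11*I*r - 24)/(r^2 + 4*r*(1 - I) - 16*I)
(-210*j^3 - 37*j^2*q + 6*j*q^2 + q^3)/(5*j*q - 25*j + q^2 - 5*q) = (-42*j^2 + j*q + q^2)/(q - 5)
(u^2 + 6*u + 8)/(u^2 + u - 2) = (u + 4)/(u - 1)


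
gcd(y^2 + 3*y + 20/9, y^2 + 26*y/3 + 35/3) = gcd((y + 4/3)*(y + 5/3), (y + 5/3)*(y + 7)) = y + 5/3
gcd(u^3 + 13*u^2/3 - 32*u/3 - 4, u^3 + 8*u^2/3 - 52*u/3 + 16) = u^2 + 4*u - 12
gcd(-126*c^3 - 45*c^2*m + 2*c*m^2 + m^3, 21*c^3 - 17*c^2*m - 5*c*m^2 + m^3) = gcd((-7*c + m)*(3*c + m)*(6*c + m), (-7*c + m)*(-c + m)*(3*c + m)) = 21*c^2 + 4*c*m - m^2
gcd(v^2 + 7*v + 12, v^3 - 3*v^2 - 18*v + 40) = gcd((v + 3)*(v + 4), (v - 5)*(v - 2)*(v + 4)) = v + 4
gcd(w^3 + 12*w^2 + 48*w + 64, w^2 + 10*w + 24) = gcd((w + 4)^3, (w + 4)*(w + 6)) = w + 4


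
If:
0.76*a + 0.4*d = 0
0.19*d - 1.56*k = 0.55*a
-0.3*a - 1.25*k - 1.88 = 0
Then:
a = 4.37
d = -8.31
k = -2.55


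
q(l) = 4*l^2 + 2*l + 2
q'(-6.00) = -46.00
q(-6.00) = 134.00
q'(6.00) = 50.00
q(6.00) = 158.00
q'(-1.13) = -7.04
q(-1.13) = 4.85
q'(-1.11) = -6.88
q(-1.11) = 4.71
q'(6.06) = 50.48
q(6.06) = 161.01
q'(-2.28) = -16.24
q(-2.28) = 18.23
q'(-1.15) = -7.20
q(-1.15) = 4.99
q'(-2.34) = -16.72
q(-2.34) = 19.22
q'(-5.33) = -40.64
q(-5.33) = 104.98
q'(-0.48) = -1.84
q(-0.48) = 1.96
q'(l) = 8*l + 2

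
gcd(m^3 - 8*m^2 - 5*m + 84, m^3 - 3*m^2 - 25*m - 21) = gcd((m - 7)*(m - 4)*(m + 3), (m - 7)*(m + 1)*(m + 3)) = m^2 - 4*m - 21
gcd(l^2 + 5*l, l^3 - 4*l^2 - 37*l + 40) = l + 5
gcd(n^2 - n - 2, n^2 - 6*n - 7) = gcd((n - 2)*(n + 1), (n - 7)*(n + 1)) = n + 1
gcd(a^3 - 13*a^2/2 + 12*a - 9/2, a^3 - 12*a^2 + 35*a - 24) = a - 3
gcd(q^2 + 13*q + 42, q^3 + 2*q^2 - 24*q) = q + 6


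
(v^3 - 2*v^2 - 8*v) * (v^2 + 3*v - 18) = v^5 + v^4 - 32*v^3 + 12*v^2 + 144*v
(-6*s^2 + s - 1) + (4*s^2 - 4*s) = -2*s^2 - 3*s - 1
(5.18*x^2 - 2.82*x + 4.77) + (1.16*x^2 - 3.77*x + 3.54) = 6.34*x^2 - 6.59*x + 8.31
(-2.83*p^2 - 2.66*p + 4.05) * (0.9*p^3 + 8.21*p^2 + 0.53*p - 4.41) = -2.547*p^5 - 25.6283*p^4 - 19.6935*p^3 + 44.321*p^2 + 13.8771*p - 17.8605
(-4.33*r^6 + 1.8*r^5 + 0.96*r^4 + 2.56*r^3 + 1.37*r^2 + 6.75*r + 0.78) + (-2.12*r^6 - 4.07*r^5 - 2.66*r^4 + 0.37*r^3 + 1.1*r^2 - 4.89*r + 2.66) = -6.45*r^6 - 2.27*r^5 - 1.7*r^4 + 2.93*r^3 + 2.47*r^2 + 1.86*r + 3.44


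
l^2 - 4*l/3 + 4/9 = (l - 2/3)^2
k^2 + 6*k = k*(k + 6)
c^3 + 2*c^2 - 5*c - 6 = (c - 2)*(c + 1)*(c + 3)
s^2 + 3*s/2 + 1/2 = (s + 1/2)*(s + 1)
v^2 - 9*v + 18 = (v - 6)*(v - 3)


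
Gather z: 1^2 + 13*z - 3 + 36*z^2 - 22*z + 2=36*z^2 - 9*z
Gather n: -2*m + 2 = 2 - 2*m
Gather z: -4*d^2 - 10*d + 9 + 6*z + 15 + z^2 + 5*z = -4*d^2 - 10*d + z^2 + 11*z + 24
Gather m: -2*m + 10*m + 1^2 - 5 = 8*m - 4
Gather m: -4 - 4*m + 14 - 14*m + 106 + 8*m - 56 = 60 - 10*m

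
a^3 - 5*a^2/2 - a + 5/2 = (a - 5/2)*(a - 1)*(a + 1)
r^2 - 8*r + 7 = (r - 7)*(r - 1)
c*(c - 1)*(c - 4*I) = c^3 - c^2 - 4*I*c^2 + 4*I*c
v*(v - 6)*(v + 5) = v^3 - v^2 - 30*v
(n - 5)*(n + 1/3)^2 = n^3 - 13*n^2/3 - 29*n/9 - 5/9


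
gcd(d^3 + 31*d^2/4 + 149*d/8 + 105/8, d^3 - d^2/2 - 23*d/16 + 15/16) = d + 5/4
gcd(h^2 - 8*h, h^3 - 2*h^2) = h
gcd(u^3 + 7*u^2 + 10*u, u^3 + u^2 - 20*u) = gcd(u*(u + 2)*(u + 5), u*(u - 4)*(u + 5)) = u^2 + 5*u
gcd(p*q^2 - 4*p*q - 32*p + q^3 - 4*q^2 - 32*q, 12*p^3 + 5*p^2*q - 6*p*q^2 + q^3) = p + q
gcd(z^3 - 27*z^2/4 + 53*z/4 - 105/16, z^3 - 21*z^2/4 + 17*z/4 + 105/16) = z^2 - 6*z + 35/4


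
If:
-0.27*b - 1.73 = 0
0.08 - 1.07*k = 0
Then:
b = -6.41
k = 0.07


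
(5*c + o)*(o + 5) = 5*c*o + 25*c + o^2 + 5*o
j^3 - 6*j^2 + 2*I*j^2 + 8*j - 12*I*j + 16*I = (j - 4)*(j - 2)*(j + 2*I)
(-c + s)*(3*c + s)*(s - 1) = -3*c^2*s + 3*c^2 + 2*c*s^2 - 2*c*s + s^3 - s^2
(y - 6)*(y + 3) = y^2 - 3*y - 18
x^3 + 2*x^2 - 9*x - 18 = (x - 3)*(x + 2)*(x + 3)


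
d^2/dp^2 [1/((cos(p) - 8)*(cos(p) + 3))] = (-4*sin(p)^4 + 123*sin(p)^2 + 405*cos(p)/4 + 15*cos(3*p)/4 - 21)/((cos(p) - 8)^3*(cos(p) + 3)^3)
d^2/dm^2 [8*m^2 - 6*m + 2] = 16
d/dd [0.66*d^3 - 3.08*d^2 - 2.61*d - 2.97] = 1.98*d^2 - 6.16*d - 2.61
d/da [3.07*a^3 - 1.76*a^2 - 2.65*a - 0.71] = 9.21*a^2 - 3.52*a - 2.65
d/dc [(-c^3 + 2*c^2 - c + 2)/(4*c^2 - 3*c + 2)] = 2*(-2*c^4 + 3*c^3 - 4*c^2 - 4*c + 2)/(16*c^4 - 24*c^3 + 25*c^2 - 12*c + 4)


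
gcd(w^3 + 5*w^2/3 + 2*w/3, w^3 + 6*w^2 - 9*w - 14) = w + 1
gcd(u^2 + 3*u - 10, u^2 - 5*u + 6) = u - 2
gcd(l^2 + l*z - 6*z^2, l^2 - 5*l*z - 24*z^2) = l + 3*z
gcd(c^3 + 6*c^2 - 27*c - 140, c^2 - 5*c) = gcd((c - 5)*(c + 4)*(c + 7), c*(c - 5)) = c - 5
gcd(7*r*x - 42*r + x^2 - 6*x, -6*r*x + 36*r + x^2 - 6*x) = x - 6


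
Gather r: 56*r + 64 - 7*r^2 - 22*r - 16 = -7*r^2 + 34*r + 48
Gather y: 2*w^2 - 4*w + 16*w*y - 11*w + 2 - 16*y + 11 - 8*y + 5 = 2*w^2 - 15*w + y*(16*w - 24) + 18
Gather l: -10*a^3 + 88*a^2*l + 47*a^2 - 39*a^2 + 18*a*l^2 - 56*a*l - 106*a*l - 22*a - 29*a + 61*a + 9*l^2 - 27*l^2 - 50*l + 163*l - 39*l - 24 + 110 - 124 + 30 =-10*a^3 + 8*a^2 + 10*a + l^2*(18*a - 18) + l*(88*a^2 - 162*a + 74) - 8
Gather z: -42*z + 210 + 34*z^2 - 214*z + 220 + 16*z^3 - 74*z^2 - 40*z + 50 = 16*z^3 - 40*z^2 - 296*z + 480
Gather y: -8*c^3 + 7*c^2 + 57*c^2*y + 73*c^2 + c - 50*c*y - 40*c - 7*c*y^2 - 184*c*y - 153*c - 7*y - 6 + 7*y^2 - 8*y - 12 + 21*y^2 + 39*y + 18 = -8*c^3 + 80*c^2 - 192*c + y^2*(28 - 7*c) + y*(57*c^2 - 234*c + 24)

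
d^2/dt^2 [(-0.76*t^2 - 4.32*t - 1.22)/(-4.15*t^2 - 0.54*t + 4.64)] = (145.39608*t^3 + 213.87606*t^2 + 515.51964*t + 102.06952)/(71.473375*t^6 + 27.90045*t^5 - 236.10678*t^4 - 62.231976*t^3 + 263.984448*t^2 + 34.877952*t - 99.897344)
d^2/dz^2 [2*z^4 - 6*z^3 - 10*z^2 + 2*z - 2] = 24*z^2 - 36*z - 20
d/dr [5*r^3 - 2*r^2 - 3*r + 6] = 15*r^2 - 4*r - 3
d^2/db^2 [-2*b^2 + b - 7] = -4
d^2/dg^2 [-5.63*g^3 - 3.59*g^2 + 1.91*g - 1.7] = -33.78*g - 7.18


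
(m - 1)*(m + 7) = m^2 + 6*m - 7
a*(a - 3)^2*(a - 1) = a^4 - 7*a^3 + 15*a^2 - 9*a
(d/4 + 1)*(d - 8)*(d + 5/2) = d^3/4 - 3*d^2/8 - 21*d/2 - 20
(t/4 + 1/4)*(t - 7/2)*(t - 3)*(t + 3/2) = t^4/4 - t^3 - 17*t^2/16 + 33*t/8 + 63/16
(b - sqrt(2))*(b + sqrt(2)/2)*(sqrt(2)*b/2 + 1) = sqrt(2)*b^3/2 + b^2/2 - sqrt(2)*b - 1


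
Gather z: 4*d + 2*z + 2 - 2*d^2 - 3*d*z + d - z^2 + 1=-2*d^2 + 5*d - z^2 + z*(2 - 3*d) + 3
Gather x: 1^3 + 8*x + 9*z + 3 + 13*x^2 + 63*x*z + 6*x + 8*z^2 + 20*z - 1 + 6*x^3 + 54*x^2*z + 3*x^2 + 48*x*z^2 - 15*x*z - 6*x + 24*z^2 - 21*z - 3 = 6*x^3 + x^2*(54*z + 16) + x*(48*z^2 + 48*z + 8) + 32*z^2 + 8*z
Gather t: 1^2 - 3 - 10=-12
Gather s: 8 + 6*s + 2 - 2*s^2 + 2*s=-2*s^2 + 8*s + 10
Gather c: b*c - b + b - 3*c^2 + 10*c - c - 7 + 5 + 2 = -3*c^2 + c*(b + 9)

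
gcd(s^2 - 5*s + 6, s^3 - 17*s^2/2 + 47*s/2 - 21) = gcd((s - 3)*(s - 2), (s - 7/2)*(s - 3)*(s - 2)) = s^2 - 5*s + 6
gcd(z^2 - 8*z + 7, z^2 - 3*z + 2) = z - 1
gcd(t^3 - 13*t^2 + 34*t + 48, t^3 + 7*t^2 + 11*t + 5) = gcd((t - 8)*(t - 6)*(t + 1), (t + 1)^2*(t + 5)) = t + 1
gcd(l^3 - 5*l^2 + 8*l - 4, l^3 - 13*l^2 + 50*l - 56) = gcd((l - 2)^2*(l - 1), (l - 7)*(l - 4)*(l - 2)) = l - 2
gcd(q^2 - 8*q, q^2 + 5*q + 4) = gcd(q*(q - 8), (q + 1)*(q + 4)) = 1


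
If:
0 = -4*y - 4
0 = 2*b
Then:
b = 0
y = -1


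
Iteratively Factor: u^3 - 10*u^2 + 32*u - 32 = (u - 4)*(u^2 - 6*u + 8) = (u - 4)^2*(u - 2)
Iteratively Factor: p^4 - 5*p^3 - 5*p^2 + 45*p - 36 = (p - 1)*(p^3 - 4*p^2 - 9*p + 36) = (p - 1)*(p + 3)*(p^2 - 7*p + 12) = (p - 3)*(p - 1)*(p + 3)*(p - 4)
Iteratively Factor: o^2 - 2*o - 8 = (o + 2)*(o - 4)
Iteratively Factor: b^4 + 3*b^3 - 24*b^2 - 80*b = (b + 4)*(b^3 - b^2 - 20*b) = (b + 4)^2*(b^2 - 5*b) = b*(b + 4)^2*(b - 5)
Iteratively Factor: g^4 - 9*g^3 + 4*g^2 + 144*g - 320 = (g - 4)*(g^3 - 5*g^2 - 16*g + 80) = (g - 4)*(g + 4)*(g^2 - 9*g + 20) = (g - 5)*(g - 4)*(g + 4)*(g - 4)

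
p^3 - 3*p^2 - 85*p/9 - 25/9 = (p - 5)*(p + 1/3)*(p + 5/3)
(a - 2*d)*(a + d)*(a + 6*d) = a^3 + 5*a^2*d - 8*a*d^2 - 12*d^3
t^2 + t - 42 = (t - 6)*(t + 7)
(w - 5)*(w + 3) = w^2 - 2*w - 15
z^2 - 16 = (z - 4)*(z + 4)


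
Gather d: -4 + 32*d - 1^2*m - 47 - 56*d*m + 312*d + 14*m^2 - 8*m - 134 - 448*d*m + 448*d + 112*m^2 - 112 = d*(792 - 504*m) + 126*m^2 - 9*m - 297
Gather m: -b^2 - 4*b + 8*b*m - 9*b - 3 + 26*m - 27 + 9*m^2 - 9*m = -b^2 - 13*b + 9*m^2 + m*(8*b + 17) - 30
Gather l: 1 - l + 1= 2 - l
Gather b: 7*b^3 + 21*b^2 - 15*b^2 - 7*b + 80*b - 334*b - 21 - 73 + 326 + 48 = 7*b^3 + 6*b^2 - 261*b + 280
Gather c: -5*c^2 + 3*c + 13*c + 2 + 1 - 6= -5*c^2 + 16*c - 3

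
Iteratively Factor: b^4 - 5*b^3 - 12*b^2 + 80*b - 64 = (b + 4)*(b^3 - 9*b^2 + 24*b - 16) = (b - 1)*(b + 4)*(b^2 - 8*b + 16) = (b - 4)*(b - 1)*(b + 4)*(b - 4)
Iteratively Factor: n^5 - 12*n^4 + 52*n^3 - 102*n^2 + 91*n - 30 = (n - 3)*(n^4 - 9*n^3 + 25*n^2 - 27*n + 10) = (n - 3)*(n - 1)*(n^3 - 8*n^2 + 17*n - 10) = (n - 3)*(n - 2)*(n - 1)*(n^2 - 6*n + 5) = (n - 3)*(n - 2)*(n - 1)^2*(n - 5)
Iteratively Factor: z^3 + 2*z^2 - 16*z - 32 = (z - 4)*(z^2 + 6*z + 8) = (z - 4)*(z + 4)*(z + 2)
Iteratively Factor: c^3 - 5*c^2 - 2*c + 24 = (c + 2)*(c^2 - 7*c + 12) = (c - 4)*(c + 2)*(c - 3)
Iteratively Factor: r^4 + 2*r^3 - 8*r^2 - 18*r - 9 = (r + 1)*(r^3 + r^2 - 9*r - 9) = (r + 1)^2*(r^2 - 9) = (r - 3)*(r + 1)^2*(r + 3)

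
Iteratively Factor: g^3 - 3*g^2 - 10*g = (g + 2)*(g^2 - 5*g) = (g - 5)*(g + 2)*(g)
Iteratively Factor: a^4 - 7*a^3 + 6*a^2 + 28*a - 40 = (a - 2)*(a^3 - 5*a^2 - 4*a + 20) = (a - 2)^2*(a^2 - 3*a - 10) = (a - 2)^2*(a + 2)*(a - 5)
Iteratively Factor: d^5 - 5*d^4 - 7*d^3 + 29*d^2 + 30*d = (d + 1)*(d^4 - 6*d^3 - d^2 + 30*d) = (d - 5)*(d + 1)*(d^3 - d^2 - 6*d) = d*(d - 5)*(d + 1)*(d^2 - d - 6) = d*(d - 5)*(d + 1)*(d + 2)*(d - 3)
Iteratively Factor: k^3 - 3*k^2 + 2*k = (k)*(k^2 - 3*k + 2) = k*(k - 1)*(k - 2)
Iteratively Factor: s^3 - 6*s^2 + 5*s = (s - 1)*(s^2 - 5*s) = (s - 5)*(s - 1)*(s)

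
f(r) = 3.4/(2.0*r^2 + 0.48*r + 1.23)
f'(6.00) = -0.01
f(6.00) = 0.04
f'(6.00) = -0.01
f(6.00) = 0.04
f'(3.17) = -0.09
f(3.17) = 0.15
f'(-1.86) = 0.45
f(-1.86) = 0.47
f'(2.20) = -0.22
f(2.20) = 0.28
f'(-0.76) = 2.13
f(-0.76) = 1.68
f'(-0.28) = 1.39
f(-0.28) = 2.71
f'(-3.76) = 0.06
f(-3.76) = 0.12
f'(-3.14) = 0.11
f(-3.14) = 0.17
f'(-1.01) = 1.56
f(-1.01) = 1.22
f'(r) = 3.4*(-4.0*r - 0.48)/(2.0*r^2 + 0.48*r + 1.23)^2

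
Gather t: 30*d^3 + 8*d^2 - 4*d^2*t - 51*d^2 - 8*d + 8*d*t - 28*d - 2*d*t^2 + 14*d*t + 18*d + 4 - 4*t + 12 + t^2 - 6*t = 30*d^3 - 43*d^2 - 18*d + t^2*(1 - 2*d) + t*(-4*d^2 + 22*d - 10) + 16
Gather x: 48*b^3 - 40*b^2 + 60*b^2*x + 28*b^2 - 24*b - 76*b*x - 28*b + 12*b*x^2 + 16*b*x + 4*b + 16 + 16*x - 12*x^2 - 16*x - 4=48*b^3 - 12*b^2 - 48*b + x^2*(12*b - 12) + x*(60*b^2 - 60*b) + 12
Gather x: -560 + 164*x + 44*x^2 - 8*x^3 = -8*x^3 + 44*x^2 + 164*x - 560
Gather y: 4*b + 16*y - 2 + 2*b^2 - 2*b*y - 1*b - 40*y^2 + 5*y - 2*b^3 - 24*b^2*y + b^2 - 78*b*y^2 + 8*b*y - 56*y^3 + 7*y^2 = -2*b^3 + 3*b^2 + 3*b - 56*y^3 + y^2*(-78*b - 33) + y*(-24*b^2 + 6*b + 21) - 2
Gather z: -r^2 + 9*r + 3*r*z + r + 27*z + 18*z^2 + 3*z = -r^2 + 10*r + 18*z^2 + z*(3*r + 30)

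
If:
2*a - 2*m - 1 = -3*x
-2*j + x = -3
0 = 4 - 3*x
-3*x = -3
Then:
No Solution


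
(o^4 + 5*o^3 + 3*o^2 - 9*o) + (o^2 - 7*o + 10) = o^4 + 5*o^3 + 4*o^2 - 16*o + 10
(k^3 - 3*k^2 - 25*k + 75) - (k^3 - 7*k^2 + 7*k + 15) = 4*k^2 - 32*k + 60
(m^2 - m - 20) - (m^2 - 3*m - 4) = 2*m - 16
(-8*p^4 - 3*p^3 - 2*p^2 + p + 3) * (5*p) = -40*p^5 - 15*p^4 - 10*p^3 + 5*p^2 + 15*p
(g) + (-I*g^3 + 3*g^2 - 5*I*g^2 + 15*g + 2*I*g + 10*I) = -I*g^3 + 3*g^2 - 5*I*g^2 + 16*g + 2*I*g + 10*I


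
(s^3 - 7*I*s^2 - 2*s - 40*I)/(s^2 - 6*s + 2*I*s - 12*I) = (s^2 - 9*I*s - 20)/(s - 6)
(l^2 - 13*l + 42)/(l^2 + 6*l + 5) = (l^2 - 13*l + 42)/(l^2 + 6*l + 5)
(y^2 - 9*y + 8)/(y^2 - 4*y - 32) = (y - 1)/(y + 4)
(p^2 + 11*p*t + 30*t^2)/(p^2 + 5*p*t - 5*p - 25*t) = (p + 6*t)/(p - 5)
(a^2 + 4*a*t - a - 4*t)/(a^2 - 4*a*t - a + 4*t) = (-a - 4*t)/(-a + 4*t)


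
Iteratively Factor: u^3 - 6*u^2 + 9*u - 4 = (u - 4)*(u^2 - 2*u + 1) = (u - 4)*(u - 1)*(u - 1)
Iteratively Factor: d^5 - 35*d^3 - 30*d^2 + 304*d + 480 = (d + 2)*(d^4 - 2*d^3 - 31*d^2 + 32*d + 240) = (d - 4)*(d + 2)*(d^3 + 2*d^2 - 23*d - 60) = (d - 5)*(d - 4)*(d + 2)*(d^2 + 7*d + 12) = (d - 5)*(d - 4)*(d + 2)*(d + 3)*(d + 4)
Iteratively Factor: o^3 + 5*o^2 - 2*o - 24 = (o - 2)*(o^2 + 7*o + 12) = (o - 2)*(o + 4)*(o + 3)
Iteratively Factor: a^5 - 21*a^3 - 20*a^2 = (a + 1)*(a^4 - a^3 - 20*a^2) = (a - 5)*(a + 1)*(a^3 + 4*a^2) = a*(a - 5)*(a + 1)*(a^2 + 4*a) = a*(a - 5)*(a + 1)*(a + 4)*(a)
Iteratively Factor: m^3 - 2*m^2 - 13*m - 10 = (m + 1)*(m^2 - 3*m - 10) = (m - 5)*(m + 1)*(m + 2)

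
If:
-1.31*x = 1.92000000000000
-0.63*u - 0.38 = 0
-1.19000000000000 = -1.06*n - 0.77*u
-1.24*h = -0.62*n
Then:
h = 0.78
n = 1.56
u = -0.60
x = -1.47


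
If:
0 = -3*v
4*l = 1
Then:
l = 1/4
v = 0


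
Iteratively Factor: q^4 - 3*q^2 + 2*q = (q - 1)*(q^3 + q^2 - 2*q) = (q - 1)^2*(q^2 + 2*q) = (q - 1)^2*(q + 2)*(q)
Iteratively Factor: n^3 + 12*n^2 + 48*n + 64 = (n + 4)*(n^2 + 8*n + 16) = (n + 4)^2*(n + 4)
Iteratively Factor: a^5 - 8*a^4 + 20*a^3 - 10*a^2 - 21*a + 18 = (a - 1)*(a^4 - 7*a^3 + 13*a^2 + 3*a - 18) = (a - 1)*(a + 1)*(a^3 - 8*a^2 + 21*a - 18) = (a - 3)*(a - 1)*(a + 1)*(a^2 - 5*a + 6) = (a - 3)*(a - 2)*(a - 1)*(a + 1)*(a - 3)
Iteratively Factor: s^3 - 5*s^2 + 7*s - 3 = (s - 3)*(s^2 - 2*s + 1) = (s - 3)*(s - 1)*(s - 1)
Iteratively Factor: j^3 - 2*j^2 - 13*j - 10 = (j + 2)*(j^2 - 4*j - 5) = (j + 1)*(j + 2)*(j - 5)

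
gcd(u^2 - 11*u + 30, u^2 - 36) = u - 6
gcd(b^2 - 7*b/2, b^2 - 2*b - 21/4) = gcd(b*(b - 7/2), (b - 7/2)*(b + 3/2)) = b - 7/2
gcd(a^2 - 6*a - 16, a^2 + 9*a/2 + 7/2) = 1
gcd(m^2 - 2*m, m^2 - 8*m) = m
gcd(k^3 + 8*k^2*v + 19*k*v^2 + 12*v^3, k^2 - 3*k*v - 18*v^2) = k + 3*v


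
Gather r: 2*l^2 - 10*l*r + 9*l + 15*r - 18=2*l^2 + 9*l + r*(15 - 10*l) - 18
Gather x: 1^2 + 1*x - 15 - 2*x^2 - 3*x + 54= -2*x^2 - 2*x + 40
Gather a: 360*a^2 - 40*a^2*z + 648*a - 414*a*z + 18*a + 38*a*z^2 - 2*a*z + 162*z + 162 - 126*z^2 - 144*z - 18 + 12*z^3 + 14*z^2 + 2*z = a^2*(360 - 40*z) + a*(38*z^2 - 416*z + 666) + 12*z^3 - 112*z^2 + 20*z + 144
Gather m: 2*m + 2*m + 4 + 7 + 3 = 4*m + 14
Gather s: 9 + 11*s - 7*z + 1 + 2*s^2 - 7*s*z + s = 2*s^2 + s*(12 - 7*z) - 7*z + 10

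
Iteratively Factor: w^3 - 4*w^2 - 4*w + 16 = (w - 2)*(w^2 - 2*w - 8) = (w - 4)*(w - 2)*(w + 2)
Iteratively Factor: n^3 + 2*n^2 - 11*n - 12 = (n + 4)*(n^2 - 2*n - 3) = (n + 1)*(n + 4)*(n - 3)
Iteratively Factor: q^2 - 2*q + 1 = (q - 1)*(q - 1)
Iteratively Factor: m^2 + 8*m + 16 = (m + 4)*(m + 4)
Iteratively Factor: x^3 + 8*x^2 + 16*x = (x + 4)*(x^2 + 4*x) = x*(x + 4)*(x + 4)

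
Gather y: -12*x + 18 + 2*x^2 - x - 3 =2*x^2 - 13*x + 15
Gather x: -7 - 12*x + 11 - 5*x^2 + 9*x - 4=-5*x^2 - 3*x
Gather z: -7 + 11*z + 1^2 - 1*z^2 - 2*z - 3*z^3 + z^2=-3*z^3 + 9*z - 6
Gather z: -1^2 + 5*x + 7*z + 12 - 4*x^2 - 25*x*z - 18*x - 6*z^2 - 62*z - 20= -4*x^2 - 13*x - 6*z^2 + z*(-25*x - 55) - 9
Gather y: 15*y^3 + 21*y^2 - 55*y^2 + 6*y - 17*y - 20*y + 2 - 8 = 15*y^3 - 34*y^2 - 31*y - 6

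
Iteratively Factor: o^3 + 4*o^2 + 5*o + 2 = (o + 1)*(o^2 + 3*o + 2) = (o + 1)*(o + 2)*(o + 1)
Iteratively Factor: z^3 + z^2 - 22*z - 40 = (z - 5)*(z^2 + 6*z + 8) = (z - 5)*(z + 2)*(z + 4)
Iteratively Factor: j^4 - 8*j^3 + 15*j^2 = (j - 5)*(j^3 - 3*j^2) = j*(j - 5)*(j^2 - 3*j) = j^2*(j - 5)*(j - 3)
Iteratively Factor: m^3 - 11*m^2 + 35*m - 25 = (m - 1)*(m^2 - 10*m + 25) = (m - 5)*(m - 1)*(m - 5)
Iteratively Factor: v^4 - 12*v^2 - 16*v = (v + 2)*(v^3 - 2*v^2 - 8*v) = (v + 2)^2*(v^2 - 4*v) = (v - 4)*(v + 2)^2*(v)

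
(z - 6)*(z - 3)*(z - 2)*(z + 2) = z^4 - 9*z^3 + 14*z^2 + 36*z - 72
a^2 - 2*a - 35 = (a - 7)*(a + 5)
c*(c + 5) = c^2 + 5*c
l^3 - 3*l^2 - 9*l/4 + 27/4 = (l - 3)*(l - 3/2)*(l + 3/2)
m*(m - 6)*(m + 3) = m^3 - 3*m^2 - 18*m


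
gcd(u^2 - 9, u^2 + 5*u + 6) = u + 3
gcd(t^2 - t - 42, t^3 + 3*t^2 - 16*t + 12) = t + 6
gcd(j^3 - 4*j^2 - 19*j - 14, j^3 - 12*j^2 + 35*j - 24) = 1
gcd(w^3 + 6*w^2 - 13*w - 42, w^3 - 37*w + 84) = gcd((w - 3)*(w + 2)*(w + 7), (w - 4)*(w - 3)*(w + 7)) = w^2 + 4*w - 21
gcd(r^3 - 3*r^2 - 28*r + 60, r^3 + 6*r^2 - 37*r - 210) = r^2 - r - 30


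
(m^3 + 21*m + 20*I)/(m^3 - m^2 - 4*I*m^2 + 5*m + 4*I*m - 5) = (m + 4*I)/(m - 1)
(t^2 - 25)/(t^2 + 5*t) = (t - 5)/t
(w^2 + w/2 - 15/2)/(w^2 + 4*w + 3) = (w - 5/2)/(w + 1)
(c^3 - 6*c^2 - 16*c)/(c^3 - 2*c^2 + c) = (c^2 - 6*c - 16)/(c^2 - 2*c + 1)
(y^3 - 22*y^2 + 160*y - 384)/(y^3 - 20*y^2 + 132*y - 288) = (y - 8)/(y - 6)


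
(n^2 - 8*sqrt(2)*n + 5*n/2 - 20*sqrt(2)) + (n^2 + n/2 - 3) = 2*n^2 - 8*sqrt(2)*n + 3*n - 20*sqrt(2) - 3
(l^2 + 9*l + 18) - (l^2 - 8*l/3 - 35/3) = 35*l/3 + 89/3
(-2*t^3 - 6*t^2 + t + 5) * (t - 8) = -2*t^4 + 10*t^3 + 49*t^2 - 3*t - 40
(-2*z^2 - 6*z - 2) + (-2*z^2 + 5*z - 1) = -4*z^2 - z - 3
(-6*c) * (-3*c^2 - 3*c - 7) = 18*c^3 + 18*c^2 + 42*c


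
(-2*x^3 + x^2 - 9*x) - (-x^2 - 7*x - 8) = -2*x^3 + 2*x^2 - 2*x + 8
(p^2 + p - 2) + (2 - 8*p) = p^2 - 7*p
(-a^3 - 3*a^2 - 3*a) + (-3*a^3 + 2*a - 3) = -4*a^3 - 3*a^2 - a - 3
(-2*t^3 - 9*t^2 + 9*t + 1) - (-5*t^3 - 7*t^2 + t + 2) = 3*t^3 - 2*t^2 + 8*t - 1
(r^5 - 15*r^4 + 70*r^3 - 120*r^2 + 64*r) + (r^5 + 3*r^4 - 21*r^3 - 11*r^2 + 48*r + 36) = 2*r^5 - 12*r^4 + 49*r^3 - 131*r^2 + 112*r + 36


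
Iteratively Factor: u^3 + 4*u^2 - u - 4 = (u + 1)*(u^2 + 3*u - 4) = (u - 1)*(u + 1)*(u + 4)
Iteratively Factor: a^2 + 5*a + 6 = (a + 2)*(a + 3)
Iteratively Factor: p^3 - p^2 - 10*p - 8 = (p + 1)*(p^2 - 2*p - 8) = (p - 4)*(p + 1)*(p + 2)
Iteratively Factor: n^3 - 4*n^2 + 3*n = (n - 3)*(n^2 - n) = n*(n - 3)*(n - 1)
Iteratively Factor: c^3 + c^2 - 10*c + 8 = (c + 4)*(c^2 - 3*c + 2) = (c - 2)*(c + 4)*(c - 1)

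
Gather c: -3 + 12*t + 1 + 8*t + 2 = 20*t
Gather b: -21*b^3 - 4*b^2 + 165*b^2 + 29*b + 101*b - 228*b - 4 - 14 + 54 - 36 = -21*b^3 + 161*b^2 - 98*b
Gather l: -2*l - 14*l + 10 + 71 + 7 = 88 - 16*l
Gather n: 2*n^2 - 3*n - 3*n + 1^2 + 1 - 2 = 2*n^2 - 6*n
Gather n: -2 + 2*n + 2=2*n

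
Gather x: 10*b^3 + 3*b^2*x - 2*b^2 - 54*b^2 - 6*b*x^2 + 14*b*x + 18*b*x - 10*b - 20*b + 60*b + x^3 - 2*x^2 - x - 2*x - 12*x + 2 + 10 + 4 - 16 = 10*b^3 - 56*b^2 + 30*b + x^3 + x^2*(-6*b - 2) + x*(3*b^2 + 32*b - 15)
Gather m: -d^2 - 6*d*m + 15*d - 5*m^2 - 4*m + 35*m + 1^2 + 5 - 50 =-d^2 + 15*d - 5*m^2 + m*(31 - 6*d) - 44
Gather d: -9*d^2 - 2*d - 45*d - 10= -9*d^2 - 47*d - 10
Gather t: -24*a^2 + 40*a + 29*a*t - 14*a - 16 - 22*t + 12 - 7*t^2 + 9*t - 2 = -24*a^2 + 26*a - 7*t^2 + t*(29*a - 13) - 6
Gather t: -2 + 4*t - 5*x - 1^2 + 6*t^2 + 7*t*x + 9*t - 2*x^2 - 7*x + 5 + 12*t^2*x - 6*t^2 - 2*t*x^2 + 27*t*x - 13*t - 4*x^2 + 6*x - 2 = 12*t^2*x + t*(-2*x^2 + 34*x) - 6*x^2 - 6*x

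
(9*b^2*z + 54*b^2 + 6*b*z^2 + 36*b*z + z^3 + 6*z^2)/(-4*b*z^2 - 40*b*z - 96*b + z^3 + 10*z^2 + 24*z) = (9*b^2 + 6*b*z + z^2)/(-4*b*z - 16*b + z^2 + 4*z)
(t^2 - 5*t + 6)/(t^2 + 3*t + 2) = (t^2 - 5*t + 6)/(t^2 + 3*t + 2)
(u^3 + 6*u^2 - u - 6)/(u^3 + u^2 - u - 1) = (u + 6)/(u + 1)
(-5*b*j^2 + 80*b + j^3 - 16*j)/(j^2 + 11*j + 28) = (-5*b*j + 20*b + j^2 - 4*j)/(j + 7)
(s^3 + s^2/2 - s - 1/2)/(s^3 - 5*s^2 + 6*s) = (s^3 + s^2/2 - s - 1/2)/(s*(s^2 - 5*s + 6))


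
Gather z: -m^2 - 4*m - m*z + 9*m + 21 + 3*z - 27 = -m^2 + 5*m + z*(3 - m) - 6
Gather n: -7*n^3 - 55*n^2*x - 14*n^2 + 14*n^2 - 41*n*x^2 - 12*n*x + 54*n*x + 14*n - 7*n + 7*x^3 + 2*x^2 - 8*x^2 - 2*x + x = -7*n^3 - 55*n^2*x + n*(-41*x^2 + 42*x + 7) + 7*x^3 - 6*x^2 - x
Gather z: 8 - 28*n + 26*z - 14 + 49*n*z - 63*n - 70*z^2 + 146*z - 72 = -91*n - 70*z^2 + z*(49*n + 172) - 78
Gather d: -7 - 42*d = -42*d - 7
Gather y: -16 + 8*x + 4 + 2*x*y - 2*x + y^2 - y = 6*x + y^2 + y*(2*x - 1) - 12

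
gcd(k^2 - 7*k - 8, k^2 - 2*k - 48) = k - 8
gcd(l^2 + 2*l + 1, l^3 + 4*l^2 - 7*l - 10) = l + 1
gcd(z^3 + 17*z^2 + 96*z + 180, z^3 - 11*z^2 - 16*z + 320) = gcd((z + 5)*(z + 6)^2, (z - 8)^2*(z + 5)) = z + 5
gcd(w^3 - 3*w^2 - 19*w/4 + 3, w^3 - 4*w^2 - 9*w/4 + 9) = w^2 - 5*w/2 - 6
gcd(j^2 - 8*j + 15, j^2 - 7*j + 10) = j - 5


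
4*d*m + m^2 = m*(4*d + m)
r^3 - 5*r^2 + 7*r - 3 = (r - 3)*(r - 1)^2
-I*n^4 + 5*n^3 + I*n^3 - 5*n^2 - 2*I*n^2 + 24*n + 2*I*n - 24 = (n - 2*I)*(n + 3*I)*(n + 4*I)*(-I*n + I)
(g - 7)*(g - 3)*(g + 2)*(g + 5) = g^4 - 3*g^3 - 39*g^2 + 47*g + 210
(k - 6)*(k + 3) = k^2 - 3*k - 18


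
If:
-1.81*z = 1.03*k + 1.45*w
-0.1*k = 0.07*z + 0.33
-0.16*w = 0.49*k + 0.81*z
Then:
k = -5.81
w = -0.35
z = 3.58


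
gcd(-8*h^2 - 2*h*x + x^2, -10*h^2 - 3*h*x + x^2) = 2*h + x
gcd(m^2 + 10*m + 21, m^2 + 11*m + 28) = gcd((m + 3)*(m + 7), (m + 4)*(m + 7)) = m + 7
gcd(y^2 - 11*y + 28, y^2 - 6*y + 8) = y - 4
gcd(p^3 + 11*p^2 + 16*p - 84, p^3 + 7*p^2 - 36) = p^2 + 4*p - 12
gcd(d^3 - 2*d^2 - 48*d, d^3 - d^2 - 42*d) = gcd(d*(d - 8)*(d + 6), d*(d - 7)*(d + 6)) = d^2 + 6*d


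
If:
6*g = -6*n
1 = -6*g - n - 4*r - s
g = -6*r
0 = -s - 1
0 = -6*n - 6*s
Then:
No Solution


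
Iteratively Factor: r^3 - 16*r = (r - 4)*(r^2 + 4*r) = r*(r - 4)*(r + 4)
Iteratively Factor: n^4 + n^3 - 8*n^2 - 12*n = (n)*(n^3 + n^2 - 8*n - 12) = n*(n + 2)*(n^2 - n - 6) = n*(n - 3)*(n + 2)*(n + 2)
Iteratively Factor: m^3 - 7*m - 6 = (m - 3)*(m^2 + 3*m + 2) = (m - 3)*(m + 1)*(m + 2)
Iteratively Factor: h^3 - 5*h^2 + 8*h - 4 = (h - 2)*(h^2 - 3*h + 2) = (h - 2)^2*(h - 1)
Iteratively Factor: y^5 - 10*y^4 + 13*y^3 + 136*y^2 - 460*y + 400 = (y - 2)*(y^4 - 8*y^3 - 3*y^2 + 130*y - 200) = (y - 5)*(y - 2)*(y^3 - 3*y^2 - 18*y + 40) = (y - 5)^2*(y - 2)*(y^2 + 2*y - 8) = (y - 5)^2*(y - 2)*(y + 4)*(y - 2)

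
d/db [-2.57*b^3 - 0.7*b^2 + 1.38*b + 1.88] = -7.71*b^2 - 1.4*b + 1.38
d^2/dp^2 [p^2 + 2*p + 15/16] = 2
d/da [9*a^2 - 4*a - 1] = 18*a - 4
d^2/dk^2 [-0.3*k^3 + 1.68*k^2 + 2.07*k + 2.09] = 3.36 - 1.8*k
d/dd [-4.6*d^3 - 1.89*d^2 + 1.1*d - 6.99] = -13.8*d^2 - 3.78*d + 1.1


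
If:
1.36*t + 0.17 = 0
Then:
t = -0.12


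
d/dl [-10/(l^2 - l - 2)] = 10*(2*l - 1)/(-l^2 + l + 2)^2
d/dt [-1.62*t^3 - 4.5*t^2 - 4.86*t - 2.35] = -4.86*t^2 - 9.0*t - 4.86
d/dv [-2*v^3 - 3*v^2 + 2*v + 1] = -6*v^2 - 6*v + 2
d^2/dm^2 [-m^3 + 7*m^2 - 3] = 14 - 6*m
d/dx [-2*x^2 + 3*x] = 3 - 4*x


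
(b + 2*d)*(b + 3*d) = b^2 + 5*b*d + 6*d^2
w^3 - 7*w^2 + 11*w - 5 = (w - 5)*(w - 1)^2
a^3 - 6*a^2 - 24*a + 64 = (a - 8)*(a - 2)*(a + 4)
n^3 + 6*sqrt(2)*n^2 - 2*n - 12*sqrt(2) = (n - sqrt(2))*(n + sqrt(2))*(n + 6*sqrt(2))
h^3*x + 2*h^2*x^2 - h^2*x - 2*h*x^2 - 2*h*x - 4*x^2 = (h - 2)*(h + 2*x)*(h*x + x)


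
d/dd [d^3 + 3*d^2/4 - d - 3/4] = 3*d^2 + 3*d/2 - 1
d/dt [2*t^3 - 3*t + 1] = 6*t^2 - 3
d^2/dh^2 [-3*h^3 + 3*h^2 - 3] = 6 - 18*h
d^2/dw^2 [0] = 0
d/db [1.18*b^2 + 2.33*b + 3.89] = 2.36*b + 2.33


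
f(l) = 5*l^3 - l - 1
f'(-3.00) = 134.00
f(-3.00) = -133.00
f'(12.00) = 2159.00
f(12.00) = 8627.00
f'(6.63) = 658.35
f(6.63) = 1449.54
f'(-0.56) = 3.70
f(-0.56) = -1.32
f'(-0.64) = 5.14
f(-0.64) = -1.67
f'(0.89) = 10.88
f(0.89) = 1.63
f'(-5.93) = 526.47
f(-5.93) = -1037.71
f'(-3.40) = 172.40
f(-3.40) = -194.12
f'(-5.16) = 398.38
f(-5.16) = -682.78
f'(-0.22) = -0.27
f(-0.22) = -0.83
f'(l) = 15*l^2 - 1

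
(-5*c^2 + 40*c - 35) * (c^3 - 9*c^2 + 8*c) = -5*c^5 + 85*c^4 - 435*c^3 + 635*c^2 - 280*c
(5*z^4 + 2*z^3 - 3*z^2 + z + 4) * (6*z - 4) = 30*z^5 - 8*z^4 - 26*z^3 + 18*z^2 + 20*z - 16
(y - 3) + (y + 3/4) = 2*y - 9/4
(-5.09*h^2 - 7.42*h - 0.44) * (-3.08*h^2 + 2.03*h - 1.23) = 15.6772*h^4 + 12.5209*h^3 - 7.4467*h^2 + 8.2334*h + 0.5412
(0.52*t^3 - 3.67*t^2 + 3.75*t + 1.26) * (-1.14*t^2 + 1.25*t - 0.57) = -0.5928*t^5 + 4.8338*t^4 - 9.1589*t^3 + 5.343*t^2 - 0.5625*t - 0.7182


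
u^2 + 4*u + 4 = (u + 2)^2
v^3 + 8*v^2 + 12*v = v*(v + 2)*(v + 6)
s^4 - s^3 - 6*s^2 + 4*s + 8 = (s - 2)^2*(s + 1)*(s + 2)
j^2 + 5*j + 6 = (j + 2)*(j + 3)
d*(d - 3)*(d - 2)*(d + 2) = d^4 - 3*d^3 - 4*d^2 + 12*d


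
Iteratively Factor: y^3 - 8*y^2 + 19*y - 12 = (y - 4)*(y^2 - 4*y + 3) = (y - 4)*(y - 1)*(y - 3)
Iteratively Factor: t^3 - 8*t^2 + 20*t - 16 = (t - 2)*(t^2 - 6*t + 8) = (t - 2)^2*(t - 4)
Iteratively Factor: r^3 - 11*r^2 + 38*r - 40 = (r - 2)*(r^2 - 9*r + 20) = (r - 4)*(r - 2)*(r - 5)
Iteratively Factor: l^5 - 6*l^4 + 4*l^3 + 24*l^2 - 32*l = (l - 2)*(l^4 - 4*l^3 - 4*l^2 + 16*l) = l*(l - 2)*(l^3 - 4*l^2 - 4*l + 16) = l*(l - 2)*(l + 2)*(l^2 - 6*l + 8) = l*(l - 2)^2*(l + 2)*(l - 4)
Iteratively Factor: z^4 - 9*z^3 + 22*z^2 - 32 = (z - 4)*(z^3 - 5*z^2 + 2*z + 8) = (z - 4)*(z - 2)*(z^2 - 3*z - 4) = (z - 4)^2*(z - 2)*(z + 1)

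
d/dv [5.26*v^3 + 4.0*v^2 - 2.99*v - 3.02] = 15.78*v^2 + 8.0*v - 2.99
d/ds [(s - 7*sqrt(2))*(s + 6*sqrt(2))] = 2*s - sqrt(2)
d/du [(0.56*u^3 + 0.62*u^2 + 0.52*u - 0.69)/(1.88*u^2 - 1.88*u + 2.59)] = (1.0528*u^4 - 2.1056*u^3 + 2.208*u^2 + 5.806*u + 0.0496000000000001)/(3.5344*u^4 - 7.0688*u^3 + 13.2728*u^2 - 9.7384*u + 6.7081)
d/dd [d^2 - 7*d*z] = 2*d - 7*z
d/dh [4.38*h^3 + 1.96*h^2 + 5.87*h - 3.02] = 13.14*h^2 + 3.92*h + 5.87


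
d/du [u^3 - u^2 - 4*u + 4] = 3*u^2 - 2*u - 4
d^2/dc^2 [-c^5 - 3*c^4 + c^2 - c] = -20*c^3 - 36*c^2 + 2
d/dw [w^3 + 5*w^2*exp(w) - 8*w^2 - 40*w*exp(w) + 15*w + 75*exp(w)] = 5*w^2*exp(w) + 3*w^2 - 30*w*exp(w) - 16*w + 35*exp(w) + 15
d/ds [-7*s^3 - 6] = -21*s^2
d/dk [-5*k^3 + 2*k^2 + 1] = k*(4 - 15*k)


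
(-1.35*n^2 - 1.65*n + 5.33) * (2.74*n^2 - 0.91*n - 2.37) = -3.699*n^4 - 3.2925*n^3 + 19.3052*n^2 - 0.9398*n - 12.6321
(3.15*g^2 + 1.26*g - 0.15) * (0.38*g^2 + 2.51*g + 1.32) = 1.197*g^4 + 8.3853*g^3 + 7.2636*g^2 + 1.2867*g - 0.198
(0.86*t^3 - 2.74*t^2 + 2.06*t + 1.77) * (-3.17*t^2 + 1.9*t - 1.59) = -2.7262*t^5 + 10.3198*t^4 - 13.1036*t^3 + 2.6597*t^2 + 0.0875999999999997*t - 2.8143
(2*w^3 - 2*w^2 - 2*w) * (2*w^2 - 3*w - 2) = 4*w^5 - 10*w^4 - 2*w^3 + 10*w^2 + 4*w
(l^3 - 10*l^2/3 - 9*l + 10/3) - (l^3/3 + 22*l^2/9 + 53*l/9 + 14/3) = 2*l^3/3 - 52*l^2/9 - 134*l/9 - 4/3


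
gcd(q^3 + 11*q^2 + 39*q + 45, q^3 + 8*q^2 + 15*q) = q^2 + 8*q + 15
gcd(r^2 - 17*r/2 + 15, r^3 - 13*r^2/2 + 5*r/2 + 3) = r - 6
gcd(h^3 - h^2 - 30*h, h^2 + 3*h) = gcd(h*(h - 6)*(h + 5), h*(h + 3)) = h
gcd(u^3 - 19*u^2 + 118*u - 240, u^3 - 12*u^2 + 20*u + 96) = u^2 - 14*u + 48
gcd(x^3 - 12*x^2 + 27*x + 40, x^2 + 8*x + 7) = x + 1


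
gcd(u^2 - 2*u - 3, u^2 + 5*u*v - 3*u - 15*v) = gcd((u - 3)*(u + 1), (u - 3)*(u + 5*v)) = u - 3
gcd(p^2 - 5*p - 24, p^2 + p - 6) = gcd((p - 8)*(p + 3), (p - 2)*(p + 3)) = p + 3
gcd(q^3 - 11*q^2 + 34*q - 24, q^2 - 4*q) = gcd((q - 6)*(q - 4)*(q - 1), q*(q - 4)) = q - 4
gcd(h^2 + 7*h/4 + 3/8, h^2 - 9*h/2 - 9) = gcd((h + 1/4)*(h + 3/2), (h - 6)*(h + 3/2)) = h + 3/2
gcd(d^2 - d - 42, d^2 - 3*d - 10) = 1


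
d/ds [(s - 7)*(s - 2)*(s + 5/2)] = 3*s^2 - 13*s - 17/2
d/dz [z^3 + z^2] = z*(3*z + 2)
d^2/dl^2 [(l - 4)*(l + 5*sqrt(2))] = 2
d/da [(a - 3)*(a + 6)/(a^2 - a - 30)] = 4*(-a^2 - 6*a - 27)/(a^4 - 2*a^3 - 59*a^2 + 60*a + 900)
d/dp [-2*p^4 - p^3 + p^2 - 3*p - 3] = -8*p^3 - 3*p^2 + 2*p - 3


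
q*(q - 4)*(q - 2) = q^3 - 6*q^2 + 8*q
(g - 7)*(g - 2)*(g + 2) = g^3 - 7*g^2 - 4*g + 28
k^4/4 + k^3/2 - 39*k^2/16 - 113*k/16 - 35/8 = (k/2 + 1/2)*(k/2 + 1)*(k - 7/2)*(k + 5/2)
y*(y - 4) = y^2 - 4*y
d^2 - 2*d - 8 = (d - 4)*(d + 2)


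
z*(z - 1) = z^2 - z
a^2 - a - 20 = (a - 5)*(a + 4)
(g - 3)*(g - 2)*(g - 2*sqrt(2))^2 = g^4 - 4*sqrt(2)*g^3 - 5*g^3 + 14*g^2 + 20*sqrt(2)*g^2 - 40*g - 24*sqrt(2)*g + 48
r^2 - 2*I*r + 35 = (r - 7*I)*(r + 5*I)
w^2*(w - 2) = w^3 - 2*w^2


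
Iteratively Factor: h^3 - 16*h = (h + 4)*(h^2 - 4*h) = h*(h + 4)*(h - 4)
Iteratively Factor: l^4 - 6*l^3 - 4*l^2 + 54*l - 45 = (l - 5)*(l^3 - l^2 - 9*l + 9) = (l - 5)*(l - 3)*(l^2 + 2*l - 3) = (l - 5)*(l - 3)*(l - 1)*(l + 3)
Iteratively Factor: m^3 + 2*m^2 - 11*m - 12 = (m + 1)*(m^2 + m - 12) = (m + 1)*(m + 4)*(m - 3)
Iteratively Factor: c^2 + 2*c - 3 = (c + 3)*(c - 1)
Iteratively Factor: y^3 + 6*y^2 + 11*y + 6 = (y + 2)*(y^2 + 4*y + 3) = (y + 1)*(y + 2)*(y + 3)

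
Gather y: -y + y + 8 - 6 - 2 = 0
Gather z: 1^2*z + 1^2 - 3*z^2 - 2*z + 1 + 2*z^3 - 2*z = 2*z^3 - 3*z^2 - 3*z + 2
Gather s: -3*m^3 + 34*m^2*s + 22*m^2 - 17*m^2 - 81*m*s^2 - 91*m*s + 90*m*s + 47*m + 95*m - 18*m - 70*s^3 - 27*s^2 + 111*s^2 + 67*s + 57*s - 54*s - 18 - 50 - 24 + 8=-3*m^3 + 5*m^2 + 124*m - 70*s^3 + s^2*(84 - 81*m) + s*(34*m^2 - m + 70) - 84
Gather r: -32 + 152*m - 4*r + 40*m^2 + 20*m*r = 40*m^2 + 152*m + r*(20*m - 4) - 32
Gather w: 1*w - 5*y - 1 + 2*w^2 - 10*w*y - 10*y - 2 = 2*w^2 + w*(1 - 10*y) - 15*y - 3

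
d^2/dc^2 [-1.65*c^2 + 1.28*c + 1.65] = -3.30000000000000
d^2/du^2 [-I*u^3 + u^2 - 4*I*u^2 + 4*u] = -6*I*u + 2 - 8*I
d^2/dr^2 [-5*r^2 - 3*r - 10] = -10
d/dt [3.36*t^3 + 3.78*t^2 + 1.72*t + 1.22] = 10.08*t^2 + 7.56*t + 1.72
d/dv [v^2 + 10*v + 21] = 2*v + 10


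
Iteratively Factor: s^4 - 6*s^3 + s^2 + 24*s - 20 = (s - 5)*(s^3 - s^2 - 4*s + 4) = (s - 5)*(s - 1)*(s^2 - 4) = (s - 5)*(s - 1)*(s + 2)*(s - 2)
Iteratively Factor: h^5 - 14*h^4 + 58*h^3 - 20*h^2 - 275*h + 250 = (h - 1)*(h^4 - 13*h^3 + 45*h^2 + 25*h - 250) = (h - 1)*(h + 2)*(h^3 - 15*h^2 + 75*h - 125) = (h - 5)*(h - 1)*(h + 2)*(h^2 - 10*h + 25) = (h - 5)^2*(h - 1)*(h + 2)*(h - 5)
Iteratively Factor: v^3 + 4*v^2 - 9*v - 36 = (v + 4)*(v^2 - 9) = (v - 3)*(v + 4)*(v + 3)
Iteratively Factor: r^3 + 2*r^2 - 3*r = (r + 3)*(r^2 - r) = (r - 1)*(r + 3)*(r)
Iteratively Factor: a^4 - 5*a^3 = (a)*(a^3 - 5*a^2) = a^2*(a^2 - 5*a) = a^2*(a - 5)*(a)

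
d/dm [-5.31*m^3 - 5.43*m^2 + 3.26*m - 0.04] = -15.93*m^2 - 10.86*m + 3.26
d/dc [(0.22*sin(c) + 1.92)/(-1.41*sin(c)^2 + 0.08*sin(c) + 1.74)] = (0.3102*sin(c)^2 + 5.4144*sin(c) + 0.2292)*cos(c)/(1.9881*sin(c)^4 - 0.2256*sin(c)^3 - 4.9004*sin(c)^2 + 0.2784*sin(c) + 3.0276)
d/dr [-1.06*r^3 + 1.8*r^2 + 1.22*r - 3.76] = -3.18*r^2 + 3.6*r + 1.22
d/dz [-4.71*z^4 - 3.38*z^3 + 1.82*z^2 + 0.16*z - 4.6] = -18.84*z^3 - 10.14*z^2 + 3.64*z + 0.16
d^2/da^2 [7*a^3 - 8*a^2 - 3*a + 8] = 42*a - 16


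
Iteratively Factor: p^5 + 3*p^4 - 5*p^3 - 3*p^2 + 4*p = (p - 1)*(p^4 + 4*p^3 - p^2 - 4*p) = (p - 1)*(p + 4)*(p^3 - p) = (p - 1)^2*(p + 4)*(p^2 + p) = p*(p - 1)^2*(p + 4)*(p + 1)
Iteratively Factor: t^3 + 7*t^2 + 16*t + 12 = (t + 2)*(t^2 + 5*t + 6) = (t + 2)^2*(t + 3)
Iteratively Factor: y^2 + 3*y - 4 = (y - 1)*(y + 4)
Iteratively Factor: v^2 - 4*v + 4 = (v - 2)*(v - 2)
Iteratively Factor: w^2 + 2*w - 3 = (w - 1)*(w + 3)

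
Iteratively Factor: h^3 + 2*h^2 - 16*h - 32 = (h - 4)*(h^2 + 6*h + 8) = (h - 4)*(h + 2)*(h + 4)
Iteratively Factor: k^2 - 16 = (k + 4)*(k - 4)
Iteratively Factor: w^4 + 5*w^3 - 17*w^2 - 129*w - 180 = (w + 3)*(w^3 + 2*w^2 - 23*w - 60) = (w + 3)^2*(w^2 - w - 20) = (w - 5)*(w + 3)^2*(w + 4)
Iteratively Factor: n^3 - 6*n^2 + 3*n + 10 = (n + 1)*(n^2 - 7*n + 10) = (n - 2)*(n + 1)*(n - 5)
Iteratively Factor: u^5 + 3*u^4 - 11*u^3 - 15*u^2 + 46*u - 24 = (u + 3)*(u^4 - 11*u^2 + 18*u - 8) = (u - 1)*(u + 3)*(u^3 + u^2 - 10*u + 8) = (u - 2)*(u - 1)*(u + 3)*(u^2 + 3*u - 4) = (u - 2)*(u - 1)^2*(u + 3)*(u + 4)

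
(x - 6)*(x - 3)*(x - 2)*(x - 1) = x^4 - 12*x^3 + 47*x^2 - 72*x + 36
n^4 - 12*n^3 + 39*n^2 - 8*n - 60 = (n - 6)*(n - 5)*(n - 2)*(n + 1)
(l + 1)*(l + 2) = l^2 + 3*l + 2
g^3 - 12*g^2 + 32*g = g*(g - 8)*(g - 4)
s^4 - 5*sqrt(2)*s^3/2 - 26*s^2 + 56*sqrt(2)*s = s*(s - 4*sqrt(2))*(s - 2*sqrt(2))*(s + 7*sqrt(2)/2)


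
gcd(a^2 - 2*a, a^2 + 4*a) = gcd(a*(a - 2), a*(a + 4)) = a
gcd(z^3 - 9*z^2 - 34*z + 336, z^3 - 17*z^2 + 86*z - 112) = z^2 - 15*z + 56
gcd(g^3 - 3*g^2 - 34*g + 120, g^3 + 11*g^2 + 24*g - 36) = g + 6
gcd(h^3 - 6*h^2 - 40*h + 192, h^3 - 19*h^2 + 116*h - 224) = h^2 - 12*h + 32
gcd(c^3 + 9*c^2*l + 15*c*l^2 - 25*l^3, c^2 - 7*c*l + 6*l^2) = c - l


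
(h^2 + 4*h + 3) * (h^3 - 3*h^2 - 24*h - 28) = h^5 + h^4 - 33*h^3 - 133*h^2 - 184*h - 84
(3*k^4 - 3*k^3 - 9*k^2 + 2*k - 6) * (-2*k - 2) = -6*k^5 + 24*k^3 + 14*k^2 + 8*k + 12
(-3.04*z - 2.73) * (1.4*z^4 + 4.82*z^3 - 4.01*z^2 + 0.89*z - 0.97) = -4.256*z^5 - 18.4748*z^4 - 0.9682*z^3 + 8.2417*z^2 + 0.5191*z + 2.6481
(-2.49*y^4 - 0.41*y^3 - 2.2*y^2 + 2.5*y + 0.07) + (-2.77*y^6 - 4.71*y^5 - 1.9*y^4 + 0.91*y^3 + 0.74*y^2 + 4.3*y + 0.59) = -2.77*y^6 - 4.71*y^5 - 4.39*y^4 + 0.5*y^3 - 1.46*y^2 + 6.8*y + 0.66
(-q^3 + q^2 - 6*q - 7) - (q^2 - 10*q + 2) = -q^3 + 4*q - 9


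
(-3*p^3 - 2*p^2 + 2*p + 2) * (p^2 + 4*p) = -3*p^5 - 14*p^4 - 6*p^3 + 10*p^2 + 8*p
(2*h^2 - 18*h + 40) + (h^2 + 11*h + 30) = 3*h^2 - 7*h + 70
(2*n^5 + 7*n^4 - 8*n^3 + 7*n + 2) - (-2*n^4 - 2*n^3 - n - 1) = 2*n^5 + 9*n^4 - 6*n^3 + 8*n + 3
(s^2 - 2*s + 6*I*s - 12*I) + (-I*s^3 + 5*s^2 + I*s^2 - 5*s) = -I*s^3 + 6*s^2 + I*s^2 - 7*s + 6*I*s - 12*I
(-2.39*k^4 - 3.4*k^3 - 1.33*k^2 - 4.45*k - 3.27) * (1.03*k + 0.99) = -2.4617*k^5 - 5.8681*k^4 - 4.7359*k^3 - 5.9002*k^2 - 7.7736*k - 3.2373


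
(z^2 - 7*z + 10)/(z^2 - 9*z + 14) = (z - 5)/(z - 7)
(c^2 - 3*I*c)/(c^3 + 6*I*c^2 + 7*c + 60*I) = c/(c^2 + 9*I*c - 20)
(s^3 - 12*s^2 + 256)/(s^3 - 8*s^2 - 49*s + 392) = (s^2 - 4*s - 32)/(s^2 - 49)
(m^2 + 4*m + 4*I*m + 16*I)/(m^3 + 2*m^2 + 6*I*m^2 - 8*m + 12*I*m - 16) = (m + 4)/(m^2 + 2*m*(1 + I) + 4*I)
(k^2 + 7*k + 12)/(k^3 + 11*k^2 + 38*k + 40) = (k + 3)/(k^2 + 7*k + 10)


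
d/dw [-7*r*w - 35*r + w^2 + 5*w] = -7*r + 2*w + 5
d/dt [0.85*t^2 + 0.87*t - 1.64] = 1.7*t + 0.87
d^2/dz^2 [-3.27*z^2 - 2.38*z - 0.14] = -6.54000000000000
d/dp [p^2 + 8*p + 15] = 2*p + 8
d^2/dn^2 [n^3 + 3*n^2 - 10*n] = 6*n + 6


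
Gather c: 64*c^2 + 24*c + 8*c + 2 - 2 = 64*c^2 + 32*c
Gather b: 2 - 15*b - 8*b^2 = -8*b^2 - 15*b + 2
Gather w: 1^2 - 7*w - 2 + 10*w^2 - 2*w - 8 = 10*w^2 - 9*w - 9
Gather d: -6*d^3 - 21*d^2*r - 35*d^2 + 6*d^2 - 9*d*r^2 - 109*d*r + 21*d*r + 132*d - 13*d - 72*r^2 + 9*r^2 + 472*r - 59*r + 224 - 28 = -6*d^3 + d^2*(-21*r - 29) + d*(-9*r^2 - 88*r + 119) - 63*r^2 + 413*r + 196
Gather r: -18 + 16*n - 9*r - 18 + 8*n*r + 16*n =32*n + r*(8*n - 9) - 36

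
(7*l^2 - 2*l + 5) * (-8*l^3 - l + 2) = -56*l^5 + 16*l^4 - 47*l^3 + 16*l^2 - 9*l + 10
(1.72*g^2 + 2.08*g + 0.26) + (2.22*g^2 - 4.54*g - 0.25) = 3.94*g^2 - 2.46*g + 0.01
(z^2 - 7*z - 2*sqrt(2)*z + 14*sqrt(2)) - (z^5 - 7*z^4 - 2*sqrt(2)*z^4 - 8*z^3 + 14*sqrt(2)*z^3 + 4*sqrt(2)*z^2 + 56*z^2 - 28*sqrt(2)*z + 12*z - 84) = -z^5 + 2*sqrt(2)*z^4 + 7*z^4 - 14*sqrt(2)*z^3 + 8*z^3 - 55*z^2 - 4*sqrt(2)*z^2 - 19*z + 26*sqrt(2)*z + 14*sqrt(2) + 84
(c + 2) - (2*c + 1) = 1 - c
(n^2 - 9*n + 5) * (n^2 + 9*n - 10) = n^4 - 86*n^2 + 135*n - 50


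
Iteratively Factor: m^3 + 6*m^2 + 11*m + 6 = (m + 2)*(m^2 + 4*m + 3) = (m + 2)*(m + 3)*(m + 1)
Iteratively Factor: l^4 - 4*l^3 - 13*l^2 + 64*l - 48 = (l - 1)*(l^3 - 3*l^2 - 16*l + 48) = (l - 3)*(l - 1)*(l^2 - 16) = (l - 3)*(l - 1)*(l + 4)*(l - 4)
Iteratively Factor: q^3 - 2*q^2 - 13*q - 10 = (q + 2)*(q^2 - 4*q - 5) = (q - 5)*(q + 2)*(q + 1)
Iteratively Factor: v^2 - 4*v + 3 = (v - 1)*(v - 3)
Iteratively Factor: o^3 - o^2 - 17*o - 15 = (o - 5)*(o^2 + 4*o + 3) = (o - 5)*(o + 1)*(o + 3)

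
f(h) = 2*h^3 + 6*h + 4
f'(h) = 6*h^2 + 6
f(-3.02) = -69.21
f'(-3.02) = 60.72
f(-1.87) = -20.30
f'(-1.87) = 26.98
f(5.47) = 364.15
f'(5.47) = 185.53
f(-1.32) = -8.52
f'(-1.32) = 16.45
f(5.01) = 285.56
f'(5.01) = 156.60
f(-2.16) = -29.12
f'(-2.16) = 33.99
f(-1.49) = -11.56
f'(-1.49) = 19.32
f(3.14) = 84.76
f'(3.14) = 65.16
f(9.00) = 1516.00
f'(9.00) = 492.00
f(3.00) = 76.00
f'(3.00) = 60.00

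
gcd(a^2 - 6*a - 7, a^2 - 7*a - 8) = a + 1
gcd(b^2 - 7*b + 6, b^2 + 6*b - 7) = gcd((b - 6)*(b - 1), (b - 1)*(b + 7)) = b - 1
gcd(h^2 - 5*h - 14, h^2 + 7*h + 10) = h + 2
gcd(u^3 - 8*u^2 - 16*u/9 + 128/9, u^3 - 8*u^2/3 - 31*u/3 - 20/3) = u + 4/3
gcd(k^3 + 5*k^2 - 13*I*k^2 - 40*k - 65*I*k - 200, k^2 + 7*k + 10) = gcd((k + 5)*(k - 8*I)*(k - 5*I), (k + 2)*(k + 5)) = k + 5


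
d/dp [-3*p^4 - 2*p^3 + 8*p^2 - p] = -12*p^3 - 6*p^2 + 16*p - 1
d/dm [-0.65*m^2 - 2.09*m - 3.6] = -1.3*m - 2.09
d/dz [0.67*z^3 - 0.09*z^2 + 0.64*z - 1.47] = 2.01*z^2 - 0.18*z + 0.64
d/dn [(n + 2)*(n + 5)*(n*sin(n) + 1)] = (n + 2)*(n + 5)*(n*cos(n) + sin(n)) + (n + 2)*(n*sin(n) + 1) + (n + 5)*(n*sin(n) + 1)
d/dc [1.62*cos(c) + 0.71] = -1.62*sin(c)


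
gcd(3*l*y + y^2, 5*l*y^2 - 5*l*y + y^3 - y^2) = y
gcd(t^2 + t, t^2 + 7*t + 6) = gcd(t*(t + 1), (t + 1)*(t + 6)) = t + 1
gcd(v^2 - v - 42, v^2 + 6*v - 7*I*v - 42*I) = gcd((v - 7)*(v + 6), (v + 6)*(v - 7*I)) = v + 6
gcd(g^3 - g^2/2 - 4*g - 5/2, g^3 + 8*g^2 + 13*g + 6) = g^2 + 2*g + 1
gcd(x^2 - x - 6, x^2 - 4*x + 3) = x - 3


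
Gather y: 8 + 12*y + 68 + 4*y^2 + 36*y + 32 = 4*y^2 + 48*y + 108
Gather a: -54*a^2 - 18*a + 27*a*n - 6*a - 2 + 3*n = -54*a^2 + a*(27*n - 24) + 3*n - 2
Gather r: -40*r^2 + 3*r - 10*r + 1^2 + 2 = -40*r^2 - 7*r + 3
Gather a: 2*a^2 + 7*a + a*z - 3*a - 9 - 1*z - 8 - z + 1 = 2*a^2 + a*(z + 4) - 2*z - 16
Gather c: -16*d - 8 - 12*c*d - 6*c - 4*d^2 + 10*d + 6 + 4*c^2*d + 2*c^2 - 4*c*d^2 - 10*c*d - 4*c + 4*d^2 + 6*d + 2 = c^2*(4*d + 2) + c*(-4*d^2 - 22*d - 10)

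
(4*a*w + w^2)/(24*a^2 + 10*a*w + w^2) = w/(6*a + w)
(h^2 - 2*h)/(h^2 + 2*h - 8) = h/(h + 4)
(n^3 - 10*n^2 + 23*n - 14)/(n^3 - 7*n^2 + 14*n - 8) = (n - 7)/(n - 4)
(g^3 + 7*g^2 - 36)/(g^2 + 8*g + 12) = (g^2 + g - 6)/(g + 2)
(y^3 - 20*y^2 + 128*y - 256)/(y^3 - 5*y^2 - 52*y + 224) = (y - 8)/(y + 7)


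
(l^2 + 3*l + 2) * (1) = l^2 + 3*l + 2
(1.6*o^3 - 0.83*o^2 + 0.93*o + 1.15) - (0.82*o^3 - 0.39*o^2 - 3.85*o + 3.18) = 0.78*o^3 - 0.44*o^2 + 4.78*o - 2.03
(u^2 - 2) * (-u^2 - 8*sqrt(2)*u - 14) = -u^4 - 8*sqrt(2)*u^3 - 12*u^2 + 16*sqrt(2)*u + 28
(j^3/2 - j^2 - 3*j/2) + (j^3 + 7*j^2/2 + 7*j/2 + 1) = 3*j^3/2 + 5*j^2/2 + 2*j + 1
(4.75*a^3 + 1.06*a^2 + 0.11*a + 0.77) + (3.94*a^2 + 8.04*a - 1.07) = 4.75*a^3 + 5.0*a^2 + 8.15*a - 0.3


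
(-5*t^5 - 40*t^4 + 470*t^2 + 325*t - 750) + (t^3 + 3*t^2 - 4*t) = -5*t^5 - 40*t^4 + t^3 + 473*t^2 + 321*t - 750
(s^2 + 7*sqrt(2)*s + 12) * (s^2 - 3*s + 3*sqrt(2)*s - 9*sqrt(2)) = s^4 - 3*s^3 + 10*sqrt(2)*s^3 - 30*sqrt(2)*s^2 + 54*s^2 - 162*s + 36*sqrt(2)*s - 108*sqrt(2)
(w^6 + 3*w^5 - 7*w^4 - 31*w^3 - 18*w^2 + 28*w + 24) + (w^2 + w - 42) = w^6 + 3*w^5 - 7*w^4 - 31*w^3 - 17*w^2 + 29*w - 18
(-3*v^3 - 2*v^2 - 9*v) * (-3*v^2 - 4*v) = 9*v^5 + 18*v^4 + 35*v^3 + 36*v^2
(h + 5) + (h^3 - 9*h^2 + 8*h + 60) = h^3 - 9*h^2 + 9*h + 65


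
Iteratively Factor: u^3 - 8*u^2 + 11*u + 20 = (u - 5)*(u^2 - 3*u - 4) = (u - 5)*(u + 1)*(u - 4)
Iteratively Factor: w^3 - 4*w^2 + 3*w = (w - 1)*(w^2 - 3*w) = (w - 3)*(w - 1)*(w)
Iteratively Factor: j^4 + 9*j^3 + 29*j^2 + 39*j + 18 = (j + 3)*(j^3 + 6*j^2 + 11*j + 6) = (j + 1)*(j + 3)*(j^2 + 5*j + 6) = (j + 1)*(j + 3)^2*(j + 2)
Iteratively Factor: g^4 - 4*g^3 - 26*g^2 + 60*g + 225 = (g - 5)*(g^3 + g^2 - 21*g - 45) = (g - 5)*(g + 3)*(g^2 - 2*g - 15) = (g - 5)^2*(g + 3)*(g + 3)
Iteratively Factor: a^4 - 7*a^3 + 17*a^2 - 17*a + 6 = (a - 1)*(a^3 - 6*a^2 + 11*a - 6) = (a - 1)^2*(a^2 - 5*a + 6) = (a - 2)*(a - 1)^2*(a - 3)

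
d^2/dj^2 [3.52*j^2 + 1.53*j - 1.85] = 7.04000000000000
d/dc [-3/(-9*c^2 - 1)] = -54*c/(9*c^2 + 1)^2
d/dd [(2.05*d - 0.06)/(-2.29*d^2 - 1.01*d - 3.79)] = (4.6945*d^2 - 0.2748*d - 7.8301)/(5.2441*d^4 + 4.6258*d^3 + 18.3783*d^2 + 7.6558*d + 14.3641)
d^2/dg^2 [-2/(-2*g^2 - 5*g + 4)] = 4*(-4*g^2 - 10*g + (4*g + 5)^2 + 8)/(2*g^2 + 5*g - 4)^3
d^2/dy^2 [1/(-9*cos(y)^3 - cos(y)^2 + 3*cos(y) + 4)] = -((15*cos(y) + 8*cos(2*y) + 81*cos(3*y))*(9*cos(y)^3 + cos(y)^2 - 3*cos(y) - 4)/4 + 2*(27*cos(y)^2 + 2*cos(y) - 3)^2*sin(y)^2)/(9*cos(y)^3 + cos(y)^2 - 3*cos(y) - 4)^3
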